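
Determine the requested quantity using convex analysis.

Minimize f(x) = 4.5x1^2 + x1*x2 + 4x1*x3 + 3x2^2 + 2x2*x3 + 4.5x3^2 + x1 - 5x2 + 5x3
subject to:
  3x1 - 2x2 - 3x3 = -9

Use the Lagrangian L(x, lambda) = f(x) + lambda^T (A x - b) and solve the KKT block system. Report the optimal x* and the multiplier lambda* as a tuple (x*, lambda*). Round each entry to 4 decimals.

Form the Lagrangian:
  L(x, lambda) = (1/2) x^T Q x + c^T x + lambda^T (A x - b)
Stationarity (grad_x L = 0): Q x + c + A^T lambda = 0.
Primal feasibility: A x = b.

This gives the KKT block system:
  [ Q   A^T ] [ x     ]   [-c ]
  [ A    0  ] [ lambda ] = [ b ]

Solving the linear system:
  x*      = (-1.3546, 1.726, 0.4947)
  lambda* = (2.4954)
  f(x*)   = 7.4741

x* = (-1.3546, 1.726, 0.4947), lambda* = (2.4954)


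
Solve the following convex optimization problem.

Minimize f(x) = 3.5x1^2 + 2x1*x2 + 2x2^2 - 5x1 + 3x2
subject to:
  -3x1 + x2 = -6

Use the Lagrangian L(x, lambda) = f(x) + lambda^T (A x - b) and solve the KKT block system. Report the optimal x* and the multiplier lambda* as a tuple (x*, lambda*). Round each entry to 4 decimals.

Form the Lagrangian:
  L(x, lambda) = (1/2) x^T Q x + c^T x + lambda^T (A x - b)
Stationarity (grad_x L = 0): Q x + c + A^T lambda = 0.
Primal feasibility: A x = b.

This gives the KKT block system:
  [ Q   A^T ] [ x     ]   [-c ]
  [ A    0  ] [ lambda ] = [ b ]

Solving the linear system:
  x*      = (1.4545, -1.6364)
  lambda* = (0.6364)
  f(x*)   = -4.1818

x* = (1.4545, -1.6364), lambda* = (0.6364)


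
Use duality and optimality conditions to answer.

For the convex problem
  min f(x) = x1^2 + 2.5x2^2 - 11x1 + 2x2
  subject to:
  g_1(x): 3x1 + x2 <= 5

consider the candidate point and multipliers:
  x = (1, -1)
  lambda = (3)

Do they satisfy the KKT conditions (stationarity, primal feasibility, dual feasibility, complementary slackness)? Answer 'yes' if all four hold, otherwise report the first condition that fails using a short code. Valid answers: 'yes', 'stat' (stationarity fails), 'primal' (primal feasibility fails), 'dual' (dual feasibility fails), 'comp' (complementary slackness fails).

Gradient of f: grad f(x) = Q x + c = (-9, -3)
Constraint values g_i(x) = a_i^T x - b_i:
  g_1((1, -1)) = -3
Stationarity residual: grad f(x) + sum_i lambda_i a_i = (0, 0)
  -> stationarity OK
Primal feasibility (all g_i <= 0): OK
Dual feasibility (all lambda_i >= 0): OK
Complementary slackness (lambda_i * g_i(x) = 0 for all i): FAILS

Verdict: the first failing condition is complementary_slackness -> comp.

comp


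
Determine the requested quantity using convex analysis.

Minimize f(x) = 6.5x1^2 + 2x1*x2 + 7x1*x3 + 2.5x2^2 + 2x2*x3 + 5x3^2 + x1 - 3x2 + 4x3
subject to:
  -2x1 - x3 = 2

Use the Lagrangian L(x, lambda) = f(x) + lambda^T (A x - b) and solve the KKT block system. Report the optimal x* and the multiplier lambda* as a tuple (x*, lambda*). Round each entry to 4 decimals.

Form the Lagrangian:
  L(x, lambda) = (1/2) x^T Q x + c^T x + lambda^T (A x - b)
Stationarity (grad_x L = 0): Q x + c + A^T lambda = 0.
Primal feasibility: A x = b.

This gives the KKT block system:
  [ Q   A^T ] [ x     ]   [-c ]
  [ A    0  ] [ lambda ] = [ b ]

Solving the linear system:
  x*      = (-0.6694, 1.1322, -0.6612)
  lambda* = (-5.0331)
  f(x*)   = 1.6777

x* = (-0.6694, 1.1322, -0.6612), lambda* = (-5.0331)


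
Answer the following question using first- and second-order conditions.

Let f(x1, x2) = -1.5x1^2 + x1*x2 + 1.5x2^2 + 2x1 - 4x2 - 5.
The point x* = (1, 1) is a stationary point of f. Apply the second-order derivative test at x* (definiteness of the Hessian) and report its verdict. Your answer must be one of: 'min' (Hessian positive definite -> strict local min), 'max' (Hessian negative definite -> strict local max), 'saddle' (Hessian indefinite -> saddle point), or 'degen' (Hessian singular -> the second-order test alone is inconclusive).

Compute the Hessian H = grad^2 f:
  H = [[-3, 1], [1, 3]]
Verify stationarity: grad f(x*) = H x* + g = (0, 0).
Eigenvalues of H: -3.1623, 3.1623.
Eigenvalues have mixed signs, so H is indefinite -> x* is a saddle point.

saddle


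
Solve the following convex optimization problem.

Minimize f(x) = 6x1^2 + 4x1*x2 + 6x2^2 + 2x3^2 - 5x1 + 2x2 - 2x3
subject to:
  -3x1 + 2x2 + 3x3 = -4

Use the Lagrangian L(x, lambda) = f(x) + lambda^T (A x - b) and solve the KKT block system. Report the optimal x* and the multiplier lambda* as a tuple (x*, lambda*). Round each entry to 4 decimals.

Form the Lagrangian:
  L(x, lambda) = (1/2) x^T Q x + c^T x + lambda^T (A x - b)
Stationarity (grad_x L = 0): Q x + c + A^T lambda = 0.
Primal feasibility: A x = b.

This gives the KKT block system:
  [ Q   A^T ] [ x     ]   [-c ]
  [ A    0  ] [ lambda ] = [ b ]

Solving the linear system:
  x*      = (0.8191, -0.5793, -0.128)
  lambda* = (0.8374)
  f(x*)   = -0.8242

x* = (0.8191, -0.5793, -0.128), lambda* = (0.8374)


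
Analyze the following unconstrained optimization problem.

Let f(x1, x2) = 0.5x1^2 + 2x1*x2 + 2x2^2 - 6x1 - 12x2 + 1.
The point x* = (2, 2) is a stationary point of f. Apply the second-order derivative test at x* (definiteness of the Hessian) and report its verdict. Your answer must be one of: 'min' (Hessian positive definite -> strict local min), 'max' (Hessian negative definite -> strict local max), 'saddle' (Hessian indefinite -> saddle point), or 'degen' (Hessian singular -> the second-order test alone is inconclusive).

Compute the Hessian H = grad^2 f:
  H = [[1, 2], [2, 4]]
Verify stationarity: grad f(x*) = H x* + g = (0, 0).
Eigenvalues of H: 0, 5.
H has a zero eigenvalue (singular; positive semidefinite but not definite), so H is neither positive definite, negative definite, nor indefinite. The second-order test alone is inconclusive -> degen.
(Indeed, f is constant along the null direction of H through x*, so x* is not a strict local extremum.)

degen


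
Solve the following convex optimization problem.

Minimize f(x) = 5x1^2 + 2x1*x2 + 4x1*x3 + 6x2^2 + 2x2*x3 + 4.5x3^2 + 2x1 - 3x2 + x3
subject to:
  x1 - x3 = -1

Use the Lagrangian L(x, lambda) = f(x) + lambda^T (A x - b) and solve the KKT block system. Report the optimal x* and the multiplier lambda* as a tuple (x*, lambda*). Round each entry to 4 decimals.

Form the Lagrangian:
  L(x, lambda) = (1/2) x^T Q x + c^T x + lambda^T (A x - b)
Stationarity (grad_x L = 0): Q x + c + A^T lambda = 0.
Primal feasibility: A x = b.

This gives the KKT block system:
  [ Q   A^T ] [ x     ]   [-c ]
  [ A    0  ] [ lambda ] = [ b ]

Solving the linear system:
  x*      = (-0.6364, 0.2955, 0.3636)
  lambda* = (2.3182)
  f(x*)   = 0.2614

x* = (-0.6364, 0.2955, 0.3636), lambda* = (2.3182)


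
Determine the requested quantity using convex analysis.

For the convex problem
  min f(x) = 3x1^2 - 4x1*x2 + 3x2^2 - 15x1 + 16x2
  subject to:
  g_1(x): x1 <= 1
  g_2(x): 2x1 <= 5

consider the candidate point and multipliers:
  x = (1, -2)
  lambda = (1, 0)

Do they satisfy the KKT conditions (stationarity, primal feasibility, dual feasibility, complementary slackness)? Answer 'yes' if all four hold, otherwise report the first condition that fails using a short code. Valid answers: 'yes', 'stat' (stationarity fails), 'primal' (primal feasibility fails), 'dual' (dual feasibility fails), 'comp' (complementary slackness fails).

Gradient of f: grad f(x) = Q x + c = (-1, 0)
Constraint values g_i(x) = a_i^T x - b_i:
  g_1((1, -2)) = 0
  g_2((1, -2)) = -3
Stationarity residual: grad f(x) + sum_i lambda_i a_i = (0, 0)
  -> stationarity OK
Primal feasibility (all g_i <= 0): OK
Dual feasibility (all lambda_i >= 0): OK
Complementary slackness (lambda_i * g_i(x) = 0 for all i): OK

Verdict: yes, KKT holds.

yes


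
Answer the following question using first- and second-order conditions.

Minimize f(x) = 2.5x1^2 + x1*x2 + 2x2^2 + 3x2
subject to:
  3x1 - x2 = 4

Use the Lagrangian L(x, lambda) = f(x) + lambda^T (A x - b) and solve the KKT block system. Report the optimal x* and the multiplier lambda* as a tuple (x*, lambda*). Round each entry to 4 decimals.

Form the Lagrangian:
  L(x, lambda) = (1/2) x^T Q x + c^T x + lambda^T (A x - b)
Stationarity (grad_x L = 0): Q x + c + A^T lambda = 0.
Primal feasibility: A x = b.

This gives the KKT block system:
  [ Q   A^T ] [ x     ]   [-c ]
  [ A    0  ] [ lambda ] = [ b ]

Solving the linear system:
  x*      = (0.9149, -1.2553)
  lambda* = (-1.1064)
  f(x*)   = 0.3298

x* = (0.9149, -1.2553), lambda* = (-1.1064)


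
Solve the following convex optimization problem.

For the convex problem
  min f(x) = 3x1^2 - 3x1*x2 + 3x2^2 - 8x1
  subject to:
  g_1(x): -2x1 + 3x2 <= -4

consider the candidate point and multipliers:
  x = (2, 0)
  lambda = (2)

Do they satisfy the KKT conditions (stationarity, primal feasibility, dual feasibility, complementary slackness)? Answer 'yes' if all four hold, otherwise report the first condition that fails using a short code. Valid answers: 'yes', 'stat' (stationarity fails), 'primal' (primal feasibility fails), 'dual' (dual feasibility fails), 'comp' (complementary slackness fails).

Gradient of f: grad f(x) = Q x + c = (4, -6)
Constraint values g_i(x) = a_i^T x - b_i:
  g_1((2, 0)) = 0
Stationarity residual: grad f(x) + sum_i lambda_i a_i = (0, 0)
  -> stationarity OK
Primal feasibility (all g_i <= 0): OK
Dual feasibility (all lambda_i >= 0): OK
Complementary slackness (lambda_i * g_i(x) = 0 for all i): OK

Verdict: yes, KKT holds.

yes


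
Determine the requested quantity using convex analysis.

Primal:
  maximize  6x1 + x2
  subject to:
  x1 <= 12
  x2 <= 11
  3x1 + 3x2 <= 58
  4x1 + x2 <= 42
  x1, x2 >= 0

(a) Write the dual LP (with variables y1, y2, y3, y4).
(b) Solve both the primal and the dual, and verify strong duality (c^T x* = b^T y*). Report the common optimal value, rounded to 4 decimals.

The standard primal-dual pair for 'max c^T x s.t. A x <= b, x >= 0' is:
  Dual:  min b^T y  s.t.  A^T y >= c,  y >= 0.

So the dual LP is:
  minimize  12y1 + 11y2 + 58y3 + 42y4
  subject to:
    y1 + 3y3 + 4y4 >= 6
    y2 + 3y3 + y4 >= 1
    y1, y2, y3, y4 >= 0

Solving the primal: x* = (10.5, 0).
  primal value c^T x* = 63.
Solving the dual: y* = (0, 0, 0, 1.5).
  dual value b^T y* = 63.
Strong duality: c^T x* = b^T y*. Confirmed.

63


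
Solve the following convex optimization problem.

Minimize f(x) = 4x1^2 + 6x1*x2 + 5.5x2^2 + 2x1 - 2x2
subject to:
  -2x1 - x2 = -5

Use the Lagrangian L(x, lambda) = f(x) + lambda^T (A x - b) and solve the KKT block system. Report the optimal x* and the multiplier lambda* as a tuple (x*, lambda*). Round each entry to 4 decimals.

Form the Lagrangian:
  L(x, lambda) = (1/2) x^T Q x + c^T x + lambda^T (A x - b)
Stationarity (grad_x L = 0): Q x + c + A^T lambda = 0.
Primal feasibility: A x = b.

This gives the KKT block system:
  [ Q   A^T ] [ x     ]   [-c ]
  [ A    0  ] [ lambda ] = [ b ]

Solving the linear system:
  x*      = (2.6429, -0.2857)
  lambda* = (10.7143)
  f(x*)   = 29.7143

x* = (2.6429, -0.2857), lambda* = (10.7143)


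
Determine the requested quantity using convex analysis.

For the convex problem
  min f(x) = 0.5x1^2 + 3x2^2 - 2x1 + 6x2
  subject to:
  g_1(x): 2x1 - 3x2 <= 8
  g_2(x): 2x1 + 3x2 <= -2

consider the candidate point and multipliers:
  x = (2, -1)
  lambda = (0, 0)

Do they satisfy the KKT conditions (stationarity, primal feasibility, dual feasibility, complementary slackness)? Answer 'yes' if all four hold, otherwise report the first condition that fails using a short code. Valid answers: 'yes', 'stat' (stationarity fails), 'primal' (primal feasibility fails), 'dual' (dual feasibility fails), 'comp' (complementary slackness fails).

Gradient of f: grad f(x) = Q x + c = (0, 0)
Constraint values g_i(x) = a_i^T x - b_i:
  g_1((2, -1)) = -1
  g_2((2, -1)) = 3
Stationarity residual: grad f(x) + sum_i lambda_i a_i = (0, 0)
  -> stationarity OK
Primal feasibility (all g_i <= 0): FAILS
Dual feasibility (all lambda_i >= 0): OK
Complementary slackness (lambda_i * g_i(x) = 0 for all i): OK

Verdict: the first failing condition is primal_feasibility -> primal.

primal


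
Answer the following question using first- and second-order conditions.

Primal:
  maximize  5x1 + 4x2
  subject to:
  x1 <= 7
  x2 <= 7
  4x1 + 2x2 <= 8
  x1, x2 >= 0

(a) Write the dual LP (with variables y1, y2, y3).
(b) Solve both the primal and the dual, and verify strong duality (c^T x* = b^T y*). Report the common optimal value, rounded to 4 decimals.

The standard primal-dual pair for 'max c^T x s.t. A x <= b, x >= 0' is:
  Dual:  min b^T y  s.t.  A^T y >= c,  y >= 0.

So the dual LP is:
  minimize  7y1 + 7y2 + 8y3
  subject to:
    y1 + 4y3 >= 5
    y2 + 2y3 >= 4
    y1, y2, y3 >= 0

Solving the primal: x* = (0, 4).
  primal value c^T x* = 16.
Solving the dual: y* = (0, 0, 2).
  dual value b^T y* = 16.
Strong duality: c^T x* = b^T y*. Confirmed.

16


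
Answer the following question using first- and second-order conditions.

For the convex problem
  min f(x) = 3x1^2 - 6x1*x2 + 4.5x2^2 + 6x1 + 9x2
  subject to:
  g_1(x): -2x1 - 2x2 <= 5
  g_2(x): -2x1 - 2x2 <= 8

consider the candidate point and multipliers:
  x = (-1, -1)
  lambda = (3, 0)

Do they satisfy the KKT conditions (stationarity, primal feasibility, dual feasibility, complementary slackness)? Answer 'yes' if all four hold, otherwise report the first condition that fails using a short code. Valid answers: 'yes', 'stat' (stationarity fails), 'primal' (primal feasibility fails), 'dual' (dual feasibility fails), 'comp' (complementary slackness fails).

Gradient of f: grad f(x) = Q x + c = (6, 6)
Constraint values g_i(x) = a_i^T x - b_i:
  g_1((-1, -1)) = -1
  g_2((-1, -1)) = -4
Stationarity residual: grad f(x) + sum_i lambda_i a_i = (0, 0)
  -> stationarity OK
Primal feasibility (all g_i <= 0): OK
Dual feasibility (all lambda_i >= 0): OK
Complementary slackness (lambda_i * g_i(x) = 0 for all i): FAILS

Verdict: the first failing condition is complementary_slackness -> comp.

comp


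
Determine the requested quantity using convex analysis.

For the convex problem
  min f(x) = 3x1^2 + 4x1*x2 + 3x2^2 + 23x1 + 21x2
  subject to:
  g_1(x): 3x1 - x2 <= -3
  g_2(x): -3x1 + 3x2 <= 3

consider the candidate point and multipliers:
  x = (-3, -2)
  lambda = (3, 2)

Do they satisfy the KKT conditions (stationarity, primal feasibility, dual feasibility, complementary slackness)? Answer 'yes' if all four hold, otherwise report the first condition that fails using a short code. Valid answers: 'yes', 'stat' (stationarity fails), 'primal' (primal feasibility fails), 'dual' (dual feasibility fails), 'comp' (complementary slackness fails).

Gradient of f: grad f(x) = Q x + c = (-3, -3)
Constraint values g_i(x) = a_i^T x - b_i:
  g_1((-3, -2)) = -4
  g_2((-3, -2)) = 0
Stationarity residual: grad f(x) + sum_i lambda_i a_i = (0, 0)
  -> stationarity OK
Primal feasibility (all g_i <= 0): OK
Dual feasibility (all lambda_i >= 0): OK
Complementary slackness (lambda_i * g_i(x) = 0 for all i): FAILS

Verdict: the first failing condition is complementary_slackness -> comp.

comp


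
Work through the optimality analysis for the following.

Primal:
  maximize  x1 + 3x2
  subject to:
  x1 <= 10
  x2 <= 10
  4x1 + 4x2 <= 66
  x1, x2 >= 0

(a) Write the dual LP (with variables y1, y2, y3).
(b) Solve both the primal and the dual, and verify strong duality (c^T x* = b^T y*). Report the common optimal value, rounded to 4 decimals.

The standard primal-dual pair for 'max c^T x s.t. A x <= b, x >= 0' is:
  Dual:  min b^T y  s.t.  A^T y >= c,  y >= 0.

So the dual LP is:
  minimize  10y1 + 10y2 + 66y3
  subject to:
    y1 + 4y3 >= 1
    y2 + 4y3 >= 3
    y1, y2, y3 >= 0

Solving the primal: x* = (6.5, 10).
  primal value c^T x* = 36.5.
Solving the dual: y* = (0, 2, 0.25).
  dual value b^T y* = 36.5.
Strong duality: c^T x* = b^T y*. Confirmed.

36.5


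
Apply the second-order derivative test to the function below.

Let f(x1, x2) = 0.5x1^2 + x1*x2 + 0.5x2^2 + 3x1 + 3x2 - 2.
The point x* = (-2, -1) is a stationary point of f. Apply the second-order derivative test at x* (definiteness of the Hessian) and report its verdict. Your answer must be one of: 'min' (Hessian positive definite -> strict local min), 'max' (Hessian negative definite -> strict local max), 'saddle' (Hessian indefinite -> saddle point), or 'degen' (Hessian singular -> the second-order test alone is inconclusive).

Compute the Hessian H = grad^2 f:
  H = [[1, 1], [1, 1]]
Verify stationarity: grad f(x*) = H x* + g = (0, 0).
Eigenvalues of H: 0, 2.
H has a zero eigenvalue (singular; positive semidefinite but not definite), so H is neither positive definite, negative definite, nor indefinite. The second-order test alone is inconclusive -> degen.
(Indeed, f is constant along the null direction of H through x*, so x* is not a strict local extremum.)

degen


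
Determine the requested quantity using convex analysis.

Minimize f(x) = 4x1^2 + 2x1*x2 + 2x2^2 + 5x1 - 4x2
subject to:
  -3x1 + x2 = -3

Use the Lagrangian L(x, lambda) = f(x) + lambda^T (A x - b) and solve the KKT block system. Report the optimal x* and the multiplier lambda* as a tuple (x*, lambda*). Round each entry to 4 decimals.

Form the Lagrangian:
  L(x, lambda) = (1/2) x^T Q x + c^T x + lambda^T (A x - b)
Stationarity (grad_x L = 0): Q x + c + A^T lambda = 0.
Primal feasibility: A x = b.

This gives the KKT block system:
  [ Q   A^T ] [ x     ]   [-c ]
  [ A    0  ] [ lambda ] = [ b ]

Solving the linear system:
  x*      = (0.875, -0.375)
  lambda* = (3.75)
  f(x*)   = 8.5625

x* = (0.875, -0.375), lambda* = (3.75)


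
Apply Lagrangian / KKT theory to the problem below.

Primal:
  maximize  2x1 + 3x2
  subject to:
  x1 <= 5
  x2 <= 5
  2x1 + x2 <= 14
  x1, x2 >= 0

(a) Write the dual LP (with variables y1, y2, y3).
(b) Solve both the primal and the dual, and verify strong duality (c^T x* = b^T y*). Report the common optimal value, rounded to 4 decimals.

The standard primal-dual pair for 'max c^T x s.t. A x <= b, x >= 0' is:
  Dual:  min b^T y  s.t.  A^T y >= c,  y >= 0.

So the dual LP is:
  minimize  5y1 + 5y2 + 14y3
  subject to:
    y1 + 2y3 >= 2
    y2 + y3 >= 3
    y1, y2, y3 >= 0

Solving the primal: x* = (4.5, 5).
  primal value c^T x* = 24.
Solving the dual: y* = (0, 2, 1).
  dual value b^T y* = 24.
Strong duality: c^T x* = b^T y*. Confirmed.

24


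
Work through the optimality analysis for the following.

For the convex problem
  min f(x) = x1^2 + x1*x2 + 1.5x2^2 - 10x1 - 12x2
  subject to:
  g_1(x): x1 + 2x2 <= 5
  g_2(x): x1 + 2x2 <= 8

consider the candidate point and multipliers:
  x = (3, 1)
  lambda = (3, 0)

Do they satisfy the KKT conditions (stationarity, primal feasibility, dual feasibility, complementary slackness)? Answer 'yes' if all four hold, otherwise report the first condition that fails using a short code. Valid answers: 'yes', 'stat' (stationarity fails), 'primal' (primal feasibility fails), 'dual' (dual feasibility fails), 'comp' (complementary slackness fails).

Gradient of f: grad f(x) = Q x + c = (-3, -6)
Constraint values g_i(x) = a_i^T x - b_i:
  g_1((3, 1)) = 0
  g_2((3, 1)) = -3
Stationarity residual: grad f(x) + sum_i lambda_i a_i = (0, 0)
  -> stationarity OK
Primal feasibility (all g_i <= 0): OK
Dual feasibility (all lambda_i >= 0): OK
Complementary slackness (lambda_i * g_i(x) = 0 for all i): OK

Verdict: yes, KKT holds.

yes


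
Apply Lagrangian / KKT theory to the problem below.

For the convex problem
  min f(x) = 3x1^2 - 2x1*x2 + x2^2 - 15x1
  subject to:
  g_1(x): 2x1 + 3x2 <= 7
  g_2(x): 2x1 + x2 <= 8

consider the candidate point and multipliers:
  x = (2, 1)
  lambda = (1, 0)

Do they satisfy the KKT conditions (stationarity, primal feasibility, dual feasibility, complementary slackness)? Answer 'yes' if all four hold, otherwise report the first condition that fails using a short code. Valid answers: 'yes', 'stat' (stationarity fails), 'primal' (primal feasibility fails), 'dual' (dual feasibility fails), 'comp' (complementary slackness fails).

Gradient of f: grad f(x) = Q x + c = (-5, -2)
Constraint values g_i(x) = a_i^T x - b_i:
  g_1((2, 1)) = 0
  g_2((2, 1)) = -3
Stationarity residual: grad f(x) + sum_i lambda_i a_i = (-3, 1)
  -> stationarity FAILS
Primal feasibility (all g_i <= 0): OK
Dual feasibility (all lambda_i >= 0): OK
Complementary slackness (lambda_i * g_i(x) = 0 for all i): OK

Verdict: the first failing condition is stationarity -> stat.

stat


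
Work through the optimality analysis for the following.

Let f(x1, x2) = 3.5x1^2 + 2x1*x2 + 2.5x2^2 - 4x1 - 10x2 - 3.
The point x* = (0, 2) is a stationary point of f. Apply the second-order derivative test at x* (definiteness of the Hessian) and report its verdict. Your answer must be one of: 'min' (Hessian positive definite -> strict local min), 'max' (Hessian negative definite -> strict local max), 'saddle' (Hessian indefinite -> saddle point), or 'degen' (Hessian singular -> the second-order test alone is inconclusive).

Compute the Hessian H = grad^2 f:
  H = [[7, 2], [2, 5]]
Verify stationarity: grad f(x*) = H x* + g = (0, 0).
Eigenvalues of H: 3.7639, 8.2361.
Both eigenvalues > 0, so H is positive definite -> x* is a strict local min.

min


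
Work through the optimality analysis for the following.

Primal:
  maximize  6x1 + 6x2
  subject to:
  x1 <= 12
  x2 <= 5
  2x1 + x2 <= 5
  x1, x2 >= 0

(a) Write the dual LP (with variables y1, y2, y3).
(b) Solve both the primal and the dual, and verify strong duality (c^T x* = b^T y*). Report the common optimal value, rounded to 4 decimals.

The standard primal-dual pair for 'max c^T x s.t. A x <= b, x >= 0' is:
  Dual:  min b^T y  s.t.  A^T y >= c,  y >= 0.

So the dual LP is:
  minimize  12y1 + 5y2 + 5y3
  subject to:
    y1 + 2y3 >= 6
    y2 + y3 >= 6
    y1, y2, y3 >= 0

Solving the primal: x* = (0, 5).
  primal value c^T x* = 30.
Solving the dual: y* = (0, 3, 3).
  dual value b^T y* = 30.
Strong duality: c^T x* = b^T y*. Confirmed.

30


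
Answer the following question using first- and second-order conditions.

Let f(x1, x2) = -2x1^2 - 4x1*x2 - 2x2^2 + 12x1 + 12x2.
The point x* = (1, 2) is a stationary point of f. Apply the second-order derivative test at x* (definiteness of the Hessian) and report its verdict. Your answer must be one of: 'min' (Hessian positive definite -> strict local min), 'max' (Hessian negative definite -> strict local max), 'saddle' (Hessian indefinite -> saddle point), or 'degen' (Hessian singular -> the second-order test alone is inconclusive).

Compute the Hessian H = grad^2 f:
  H = [[-4, -4], [-4, -4]]
Verify stationarity: grad f(x*) = H x* + g = (0, 0).
Eigenvalues of H: -8, 0.
H has a zero eigenvalue (singular; negative semidefinite but not definite), so H is neither positive definite, negative definite, nor indefinite. The second-order test alone is inconclusive -> degen.
(Indeed, f is constant along the null direction of H through x*, so x* is not a strict local extremum.)

degen


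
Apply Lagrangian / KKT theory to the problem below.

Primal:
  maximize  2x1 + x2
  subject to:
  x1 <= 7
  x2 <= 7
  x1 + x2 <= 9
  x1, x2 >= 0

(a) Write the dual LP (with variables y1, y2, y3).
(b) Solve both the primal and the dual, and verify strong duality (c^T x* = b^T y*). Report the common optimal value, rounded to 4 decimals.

The standard primal-dual pair for 'max c^T x s.t. A x <= b, x >= 0' is:
  Dual:  min b^T y  s.t.  A^T y >= c,  y >= 0.

So the dual LP is:
  minimize  7y1 + 7y2 + 9y3
  subject to:
    y1 + y3 >= 2
    y2 + y3 >= 1
    y1, y2, y3 >= 0

Solving the primal: x* = (7, 2).
  primal value c^T x* = 16.
Solving the dual: y* = (1, 0, 1).
  dual value b^T y* = 16.
Strong duality: c^T x* = b^T y*. Confirmed.

16


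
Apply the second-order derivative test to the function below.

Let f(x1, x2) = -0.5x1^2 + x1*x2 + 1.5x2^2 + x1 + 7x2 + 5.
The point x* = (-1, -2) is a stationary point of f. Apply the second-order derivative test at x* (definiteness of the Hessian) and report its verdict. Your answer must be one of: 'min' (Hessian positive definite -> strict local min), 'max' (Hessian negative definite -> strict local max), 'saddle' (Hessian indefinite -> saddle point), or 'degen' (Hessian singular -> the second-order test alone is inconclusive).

Compute the Hessian H = grad^2 f:
  H = [[-1, 1], [1, 3]]
Verify stationarity: grad f(x*) = H x* + g = (0, 0).
Eigenvalues of H: -1.2361, 3.2361.
Eigenvalues have mixed signs, so H is indefinite -> x* is a saddle point.

saddle


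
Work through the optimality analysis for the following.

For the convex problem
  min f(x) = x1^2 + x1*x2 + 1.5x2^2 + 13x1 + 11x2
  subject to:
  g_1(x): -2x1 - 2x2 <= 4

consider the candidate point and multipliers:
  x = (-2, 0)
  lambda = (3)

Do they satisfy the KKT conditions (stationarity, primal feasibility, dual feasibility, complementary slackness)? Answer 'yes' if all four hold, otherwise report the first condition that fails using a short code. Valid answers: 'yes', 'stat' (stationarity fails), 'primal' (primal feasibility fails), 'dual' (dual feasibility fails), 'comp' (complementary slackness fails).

Gradient of f: grad f(x) = Q x + c = (9, 9)
Constraint values g_i(x) = a_i^T x - b_i:
  g_1((-2, 0)) = 0
Stationarity residual: grad f(x) + sum_i lambda_i a_i = (3, 3)
  -> stationarity FAILS
Primal feasibility (all g_i <= 0): OK
Dual feasibility (all lambda_i >= 0): OK
Complementary slackness (lambda_i * g_i(x) = 0 for all i): OK

Verdict: the first failing condition is stationarity -> stat.

stat


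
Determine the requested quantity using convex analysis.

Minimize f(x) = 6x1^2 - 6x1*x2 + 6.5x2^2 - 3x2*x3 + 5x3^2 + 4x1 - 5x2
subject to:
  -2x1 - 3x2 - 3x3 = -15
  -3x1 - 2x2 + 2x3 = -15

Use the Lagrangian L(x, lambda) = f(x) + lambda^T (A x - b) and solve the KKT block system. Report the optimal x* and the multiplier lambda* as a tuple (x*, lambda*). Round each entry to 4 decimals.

Form the Lagrangian:
  L(x, lambda) = (1/2) x^T Q x + c^T x + lambda^T (A x - b)
Stationarity (grad_x L = 0): Q x + c + A^T lambda = 0.
Primal feasibility: A x = b.

This gives the KKT block system:
  [ Q   A^T ] [ x     ]   [-c ]
  [ A    0  ] [ lambda ] = [ b ]

Solving the linear system:
  x*      = (2.9795, 3.0222, -0.0085)
  lambda* = (1.2142, 6.3974)
  f(x*)   = 55.4906

x* = (2.9795, 3.0222, -0.0085), lambda* = (1.2142, 6.3974)


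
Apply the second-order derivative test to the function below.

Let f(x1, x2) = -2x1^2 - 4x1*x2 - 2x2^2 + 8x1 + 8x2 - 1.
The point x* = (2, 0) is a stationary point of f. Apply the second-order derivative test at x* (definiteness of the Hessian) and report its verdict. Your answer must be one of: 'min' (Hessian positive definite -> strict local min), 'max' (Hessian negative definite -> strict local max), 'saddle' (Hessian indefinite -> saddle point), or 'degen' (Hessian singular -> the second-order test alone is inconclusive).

Compute the Hessian H = grad^2 f:
  H = [[-4, -4], [-4, -4]]
Verify stationarity: grad f(x*) = H x* + g = (0, 0).
Eigenvalues of H: -8, 0.
H has a zero eigenvalue (singular; negative semidefinite but not definite), so H is neither positive definite, negative definite, nor indefinite. The second-order test alone is inconclusive -> degen.
(Indeed, f is constant along the null direction of H through x*, so x* is not a strict local extremum.)

degen


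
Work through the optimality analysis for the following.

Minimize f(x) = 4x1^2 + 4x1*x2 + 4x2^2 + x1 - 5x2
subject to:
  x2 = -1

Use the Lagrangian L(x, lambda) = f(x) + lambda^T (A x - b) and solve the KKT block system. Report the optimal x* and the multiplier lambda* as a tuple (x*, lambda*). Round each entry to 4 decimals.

Form the Lagrangian:
  L(x, lambda) = (1/2) x^T Q x + c^T x + lambda^T (A x - b)
Stationarity (grad_x L = 0): Q x + c + A^T lambda = 0.
Primal feasibility: A x = b.

This gives the KKT block system:
  [ Q   A^T ] [ x     ]   [-c ]
  [ A    0  ] [ lambda ] = [ b ]

Solving the linear system:
  x*      = (0.375, -1)
  lambda* = (11.5)
  f(x*)   = 8.4375

x* = (0.375, -1), lambda* = (11.5)


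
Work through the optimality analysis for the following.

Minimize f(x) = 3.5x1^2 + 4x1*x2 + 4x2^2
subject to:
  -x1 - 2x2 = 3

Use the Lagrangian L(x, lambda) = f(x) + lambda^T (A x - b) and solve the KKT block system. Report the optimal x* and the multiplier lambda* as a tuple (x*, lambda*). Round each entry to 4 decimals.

Form the Lagrangian:
  L(x, lambda) = (1/2) x^T Q x + c^T x + lambda^T (A x - b)
Stationarity (grad_x L = 0): Q x + c + A^T lambda = 0.
Primal feasibility: A x = b.

This gives the KKT block system:
  [ Q   A^T ] [ x     ]   [-c ]
  [ A    0  ] [ lambda ] = [ b ]

Solving the linear system:
  x*      = (0, -1.5)
  lambda* = (-6)
  f(x*)   = 9

x* = (0, -1.5), lambda* = (-6)


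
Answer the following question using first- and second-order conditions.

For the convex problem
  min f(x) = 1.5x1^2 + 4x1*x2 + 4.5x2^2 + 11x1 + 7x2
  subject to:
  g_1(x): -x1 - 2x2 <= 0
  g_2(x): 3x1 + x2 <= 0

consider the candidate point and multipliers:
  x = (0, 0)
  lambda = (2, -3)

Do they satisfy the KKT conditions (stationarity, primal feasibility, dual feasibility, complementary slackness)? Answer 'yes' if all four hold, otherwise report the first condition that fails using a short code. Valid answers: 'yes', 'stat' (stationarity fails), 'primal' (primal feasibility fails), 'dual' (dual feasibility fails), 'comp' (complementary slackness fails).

Gradient of f: grad f(x) = Q x + c = (11, 7)
Constraint values g_i(x) = a_i^T x - b_i:
  g_1((0, 0)) = 0
  g_2((0, 0)) = 0
Stationarity residual: grad f(x) + sum_i lambda_i a_i = (0, 0)
  -> stationarity OK
Primal feasibility (all g_i <= 0): OK
Dual feasibility (all lambda_i >= 0): FAILS
Complementary slackness (lambda_i * g_i(x) = 0 for all i): OK

Verdict: the first failing condition is dual_feasibility -> dual.

dual


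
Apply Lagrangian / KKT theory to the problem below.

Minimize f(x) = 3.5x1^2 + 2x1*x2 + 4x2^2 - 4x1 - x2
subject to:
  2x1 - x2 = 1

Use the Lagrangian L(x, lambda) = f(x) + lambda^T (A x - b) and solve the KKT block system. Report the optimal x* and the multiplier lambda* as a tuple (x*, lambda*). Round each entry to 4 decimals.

Form the Lagrangian:
  L(x, lambda) = (1/2) x^T Q x + c^T x + lambda^T (A x - b)
Stationarity (grad_x L = 0): Q x + c + A^T lambda = 0.
Primal feasibility: A x = b.

This gives the KKT block system:
  [ Q   A^T ] [ x     ]   [-c ]
  [ A    0  ] [ lambda ] = [ b ]

Solving the linear system:
  x*      = (0.5106, 0.0213)
  lambda* = (0.1915)
  f(x*)   = -1.1277

x* = (0.5106, 0.0213), lambda* = (0.1915)


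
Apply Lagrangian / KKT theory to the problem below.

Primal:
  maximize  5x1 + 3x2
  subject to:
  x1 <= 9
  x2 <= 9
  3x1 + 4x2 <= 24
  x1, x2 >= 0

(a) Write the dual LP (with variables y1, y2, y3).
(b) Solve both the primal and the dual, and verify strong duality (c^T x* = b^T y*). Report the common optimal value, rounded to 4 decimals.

The standard primal-dual pair for 'max c^T x s.t. A x <= b, x >= 0' is:
  Dual:  min b^T y  s.t.  A^T y >= c,  y >= 0.

So the dual LP is:
  minimize  9y1 + 9y2 + 24y3
  subject to:
    y1 + 3y3 >= 5
    y2 + 4y3 >= 3
    y1, y2, y3 >= 0

Solving the primal: x* = (8, 0).
  primal value c^T x* = 40.
Solving the dual: y* = (0, 0, 1.6667).
  dual value b^T y* = 40.
Strong duality: c^T x* = b^T y*. Confirmed.

40


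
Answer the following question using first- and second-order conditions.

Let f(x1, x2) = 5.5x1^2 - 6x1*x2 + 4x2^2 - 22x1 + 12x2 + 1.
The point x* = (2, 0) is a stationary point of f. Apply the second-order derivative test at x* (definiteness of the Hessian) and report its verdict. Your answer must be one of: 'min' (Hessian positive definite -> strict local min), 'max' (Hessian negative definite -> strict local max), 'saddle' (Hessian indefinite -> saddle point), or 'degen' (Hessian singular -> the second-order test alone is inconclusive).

Compute the Hessian H = grad^2 f:
  H = [[11, -6], [-6, 8]]
Verify stationarity: grad f(x*) = H x* + g = (0, 0).
Eigenvalues of H: 3.3153, 15.6847.
Both eigenvalues > 0, so H is positive definite -> x* is a strict local min.

min


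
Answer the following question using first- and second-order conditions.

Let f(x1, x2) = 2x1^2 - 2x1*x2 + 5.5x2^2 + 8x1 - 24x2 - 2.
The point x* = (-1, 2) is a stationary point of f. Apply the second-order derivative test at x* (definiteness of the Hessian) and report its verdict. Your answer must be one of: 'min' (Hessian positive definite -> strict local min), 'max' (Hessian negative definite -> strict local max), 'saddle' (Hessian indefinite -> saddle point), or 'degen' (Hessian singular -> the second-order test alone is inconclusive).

Compute the Hessian H = grad^2 f:
  H = [[4, -2], [-2, 11]]
Verify stationarity: grad f(x*) = H x* + g = (0, 0).
Eigenvalues of H: 3.4689, 11.5311.
Both eigenvalues > 0, so H is positive definite -> x* is a strict local min.

min


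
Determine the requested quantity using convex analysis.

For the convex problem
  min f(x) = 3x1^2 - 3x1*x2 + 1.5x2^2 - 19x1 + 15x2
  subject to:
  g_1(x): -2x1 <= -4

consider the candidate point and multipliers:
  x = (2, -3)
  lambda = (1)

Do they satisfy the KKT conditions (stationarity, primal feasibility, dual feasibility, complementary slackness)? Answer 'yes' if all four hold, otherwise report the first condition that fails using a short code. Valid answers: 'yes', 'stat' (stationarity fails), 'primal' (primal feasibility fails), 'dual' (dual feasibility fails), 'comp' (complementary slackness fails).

Gradient of f: grad f(x) = Q x + c = (2, 0)
Constraint values g_i(x) = a_i^T x - b_i:
  g_1((2, -3)) = 0
Stationarity residual: grad f(x) + sum_i lambda_i a_i = (0, 0)
  -> stationarity OK
Primal feasibility (all g_i <= 0): OK
Dual feasibility (all lambda_i >= 0): OK
Complementary slackness (lambda_i * g_i(x) = 0 for all i): OK

Verdict: yes, KKT holds.

yes


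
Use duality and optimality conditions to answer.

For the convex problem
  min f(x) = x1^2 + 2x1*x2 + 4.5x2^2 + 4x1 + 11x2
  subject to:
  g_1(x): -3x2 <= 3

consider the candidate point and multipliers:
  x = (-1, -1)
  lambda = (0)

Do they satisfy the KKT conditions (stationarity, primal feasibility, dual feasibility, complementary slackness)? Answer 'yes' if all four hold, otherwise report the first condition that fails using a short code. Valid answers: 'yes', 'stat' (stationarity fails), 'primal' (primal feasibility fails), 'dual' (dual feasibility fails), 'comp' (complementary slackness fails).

Gradient of f: grad f(x) = Q x + c = (0, 0)
Constraint values g_i(x) = a_i^T x - b_i:
  g_1((-1, -1)) = 0
Stationarity residual: grad f(x) + sum_i lambda_i a_i = (0, 0)
  -> stationarity OK
Primal feasibility (all g_i <= 0): OK
Dual feasibility (all lambda_i >= 0): OK
Complementary slackness (lambda_i * g_i(x) = 0 for all i): OK

Verdict: yes, KKT holds.

yes


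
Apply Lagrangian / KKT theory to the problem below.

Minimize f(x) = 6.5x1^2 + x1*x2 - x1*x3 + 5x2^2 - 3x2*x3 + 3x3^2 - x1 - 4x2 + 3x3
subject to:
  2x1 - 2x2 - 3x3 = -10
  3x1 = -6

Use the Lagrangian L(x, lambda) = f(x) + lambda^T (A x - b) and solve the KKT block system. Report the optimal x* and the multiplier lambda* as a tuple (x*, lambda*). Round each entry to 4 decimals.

Form the Lagrangian:
  L(x, lambda) = (1/2) x^T Q x + c^T x + lambda^T (A x - b)
Stationarity (grad_x L = 0): Q x + c + A^T lambda = 0.
Primal feasibility: A x = b.

This gives the KKT block system:
  [ Q   A^T ] [ x     ]   [-c ]
  [ A    0  ] [ lambda ] = [ b ]

Solving the linear system:
  x*      = (-2, 1.4, 1.0667)
  lambda* = (2.4, 7.2889)
  f(x*)   = 33.6667

x* = (-2, 1.4, 1.0667), lambda* = (2.4, 7.2889)


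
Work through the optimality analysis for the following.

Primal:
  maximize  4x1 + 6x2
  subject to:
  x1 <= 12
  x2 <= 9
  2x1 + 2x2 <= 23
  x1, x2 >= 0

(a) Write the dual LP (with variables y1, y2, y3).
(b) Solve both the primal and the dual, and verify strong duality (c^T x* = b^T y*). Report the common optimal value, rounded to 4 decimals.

The standard primal-dual pair for 'max c^T x s.t. A x <= b, x >= 0' is:
  Dual:  min b^T y  s.t.  A^T y >= c,  y >= 0.

So the dual LP is:
  minimize  12y1 + 9y2 + 23y3
  subject to:
    y1 + 2y3 >= 4
    y2 + 2y3 >= 6
    y1, y2, y3 >= 0

Solving the primal: x* = (2.5, 9).
  primal value c^T x* = 64.
Solving the dual: y* = (0, 2, 2).
  dual value b^T y* = 64.
Strong duality: c^T x* = b^T y*. Confirmed.

64


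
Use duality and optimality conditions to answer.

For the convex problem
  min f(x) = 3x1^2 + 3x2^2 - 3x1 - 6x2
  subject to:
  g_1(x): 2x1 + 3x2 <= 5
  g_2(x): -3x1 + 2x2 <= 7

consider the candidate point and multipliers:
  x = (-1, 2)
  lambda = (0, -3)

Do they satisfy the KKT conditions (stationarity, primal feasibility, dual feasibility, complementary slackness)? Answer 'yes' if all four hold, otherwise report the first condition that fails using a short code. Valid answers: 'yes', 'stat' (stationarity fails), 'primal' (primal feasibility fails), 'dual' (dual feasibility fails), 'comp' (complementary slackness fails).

Gradient of f: grad f(x) = Q x + c = (-9, 6)
Constraint values g_i(x) = a_i^T x - b_i:
  g_1((-1, 2)) = -1
  g_2((-1, 2)) = 0
Stationarity residual: grad f(x) + sum_i lambda_i a_i = (0, 0)
  -> stationarity OK
Primal feasibility (all g_i <= 0): OK
Dual feasibility (all lambda_i >= 0): FAILS
Complementary slackness (lambda_i * g_i(x) = 0 for all i): OK

Verdict: the first failing condition is dual_feasibility -> dual.

dual


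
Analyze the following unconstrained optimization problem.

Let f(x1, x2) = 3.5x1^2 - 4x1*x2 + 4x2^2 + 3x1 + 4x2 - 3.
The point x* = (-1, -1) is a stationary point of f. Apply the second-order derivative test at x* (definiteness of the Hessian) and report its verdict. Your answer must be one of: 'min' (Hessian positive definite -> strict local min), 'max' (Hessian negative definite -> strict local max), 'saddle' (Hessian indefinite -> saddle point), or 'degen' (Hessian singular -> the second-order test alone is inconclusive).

Compute the Hessian H = grad^2 f:
  H = [[7, -4], [-4, 8]]
Verify stationarity: grad f(x*) = H x* + g = (0, 0).
Eigenvalues of H: 3.4689, 11.5311.
Both eigenvalues > 0, so H is positive definite -> x* is a strict local min.

min


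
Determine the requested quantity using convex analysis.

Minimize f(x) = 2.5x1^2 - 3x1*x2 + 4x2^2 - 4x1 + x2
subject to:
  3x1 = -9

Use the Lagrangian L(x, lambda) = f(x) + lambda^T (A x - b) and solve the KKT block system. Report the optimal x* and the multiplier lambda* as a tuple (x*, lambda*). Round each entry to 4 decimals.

Form the Lagrangian:
  L(x, lambda) = (1/2) x^T Q x + c^T x + lambda^T (A x - b)
Stationarity (grad_x L = 0): Q x + c + A^T lambda = 0.
Primal feasibility: A x = b.

This gives the KKT block system:
  [ Q   A^T ] [ x     ]   [-c ]
  [ A    0  ] [ lambda ] = [ b ]

Solving the linear system:
  x*      = (-3, -1.25)
  lambda* = (5.0833)
  f(x*)   = 28.25

x* = (-3, -1.25), lambda* = (5.0833)


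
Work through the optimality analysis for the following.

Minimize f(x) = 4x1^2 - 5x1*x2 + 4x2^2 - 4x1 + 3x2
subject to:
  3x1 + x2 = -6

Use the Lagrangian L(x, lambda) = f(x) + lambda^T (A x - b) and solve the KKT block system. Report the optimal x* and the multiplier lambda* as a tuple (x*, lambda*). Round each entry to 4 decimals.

Form the Lagrangian:
  L(x, lambda) = (1/2) x^T Q x + c^T x + lambda^T (A x - b)
Stationarity (grad_x L = 0): Q x + c + A^T lambda = 0.
Primal feasibility: A x = b.

This gives the KKT block system:
  [ Q   A^T ] [ x     ]   [-c ]
  [ A    0  ] [ lambda ] = [ b ]

Solving the linear system:
  x*      = (-1.4636, -1.6091)
  lambda* = (2.5545)
  f(x*)   = 8.1773

x* = (-1.4636, -1.6091), lambda* = (2.5545)


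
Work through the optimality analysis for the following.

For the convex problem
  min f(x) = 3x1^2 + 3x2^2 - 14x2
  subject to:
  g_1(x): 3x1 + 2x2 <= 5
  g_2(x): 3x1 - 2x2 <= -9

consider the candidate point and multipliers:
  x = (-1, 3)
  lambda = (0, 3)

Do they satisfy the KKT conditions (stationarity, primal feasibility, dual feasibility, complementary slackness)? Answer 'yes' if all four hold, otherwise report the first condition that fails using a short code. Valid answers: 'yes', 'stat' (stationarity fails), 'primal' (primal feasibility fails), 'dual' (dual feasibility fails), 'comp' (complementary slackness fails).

Gradient of f: grad f(x) = Q x + c = (-6, 4)
Constraint values g_i(x) = a_i^T x - b_i:
  g_1((-1, 3)) = -2
  g_2((-1, 3)) = 0
Stationarity residual: grad f(x) + sum_i lambda_i a_i = (3, -2)
  -> stationarity FAILS
Primal feasibility (all g_i <= 0): OK
Dual feasibility (all lambda_i >= 0): OK
Complementary slackness (lambda_i * g_i(x) = 0 for all i): OK

Verdict: the first failing condition is stationarity -> stat.

stat
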